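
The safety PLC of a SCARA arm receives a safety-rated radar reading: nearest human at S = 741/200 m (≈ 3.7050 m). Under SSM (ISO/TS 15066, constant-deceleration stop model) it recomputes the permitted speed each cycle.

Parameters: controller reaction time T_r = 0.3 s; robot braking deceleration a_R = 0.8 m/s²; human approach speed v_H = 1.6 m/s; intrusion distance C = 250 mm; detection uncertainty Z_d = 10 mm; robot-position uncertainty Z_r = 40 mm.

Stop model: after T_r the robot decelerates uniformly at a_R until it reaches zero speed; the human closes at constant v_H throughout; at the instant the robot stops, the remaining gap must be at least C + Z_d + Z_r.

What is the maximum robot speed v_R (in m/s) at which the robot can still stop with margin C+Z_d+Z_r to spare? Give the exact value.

at the boundary: (5/8)·v² + (23/10)·v + (-117/40) = 0
  disc = (23/10)² − 4·(5/8)·(-117/40) = 5041/400 ; √disc = 71/20
  v_R = (−(23/10) + 71/20) / (2·(5/8)) = 1 m/s
check:
stop time T_s = 1/(4/5) = 1.2500 s
robot in T_r: 1.0000·0.3000 = 0.3000 m
robot covers 1.0000·1.2500 − ½·0.8000·1.2500² = 0.6250 m while stopping
human over T_r+T_s: 1.6000·(0.3000+1.2500) = 2.4800 m
margins: 0.2500+0.0100+0.0400 = 0.3000 m
sum ≈ 0.3000+0.6250+2.4800+0.3000 ≈ 3.7050 m = S ✓

v_R_max = 1 m/s = 1.0000 m/s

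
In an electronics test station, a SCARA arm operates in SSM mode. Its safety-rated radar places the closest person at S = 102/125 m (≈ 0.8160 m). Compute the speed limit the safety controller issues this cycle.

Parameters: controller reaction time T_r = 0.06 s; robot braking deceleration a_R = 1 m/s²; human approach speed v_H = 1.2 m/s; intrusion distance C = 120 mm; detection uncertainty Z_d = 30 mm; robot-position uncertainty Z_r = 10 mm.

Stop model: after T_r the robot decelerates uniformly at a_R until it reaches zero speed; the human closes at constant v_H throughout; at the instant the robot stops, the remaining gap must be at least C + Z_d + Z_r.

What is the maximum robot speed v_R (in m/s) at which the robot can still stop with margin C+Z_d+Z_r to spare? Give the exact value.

v_R_max = 2/5 m/s = 0.4000 m/s

collect terms ⇒ (1/2)·v_R² + (63/50)·v_R + (-73/125) = 0
  disc = (63/50)² − 4·(1/2)·(-73/125) = 6889/2500 ; √disc = 83/50
  v_R = (−(63/50) + 83/50) / (2·(1/2)) = 2/5 m/s
check:
stop time T_s = (2/5)/1 = 0.4000 s
robot in T_r: 0.4000·0.0600 = 0.0240 m
robot covers 0.4000·0.4000 − ½·1.0000·0.4000² = 0.0800 m while stopping
human closes 1.2000·0.4600 = 0.5520 m
margins: 0.1200+0.0300+0.0100 = 0.1600 m
sum ≈ 0.0240+0.0800+0.5520+0.1600 ≈ 0.8160 m = S ✓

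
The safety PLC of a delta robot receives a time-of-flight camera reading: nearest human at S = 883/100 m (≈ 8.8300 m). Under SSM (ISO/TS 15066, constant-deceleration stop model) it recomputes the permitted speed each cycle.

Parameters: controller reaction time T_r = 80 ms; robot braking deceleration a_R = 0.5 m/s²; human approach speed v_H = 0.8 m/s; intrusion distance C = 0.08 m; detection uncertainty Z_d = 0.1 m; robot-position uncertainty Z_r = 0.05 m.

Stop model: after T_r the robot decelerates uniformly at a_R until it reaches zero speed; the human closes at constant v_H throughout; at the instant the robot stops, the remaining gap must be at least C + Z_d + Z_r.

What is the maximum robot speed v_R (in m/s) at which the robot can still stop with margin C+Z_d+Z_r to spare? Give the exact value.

at the boundary: (1)·v² + (42/25)·v + (-1067/125) = 0
  disc = (42/25)² − 4·(1)·(-1067/125) = 23104/625 ; √disc = 152/25
  v_R = (−(42/25) + 152/25) / (2·(1)) = 11/5 m/s
check:
braking lasts T_s = (11/5)/(1/2) = 4.4000 s
robot in T_r: 2.2000·0.0800 = 0.1760 m
robot under decel: 2.2000²/(2·0.5000) = 4.8400 m
human closes 0.8000·4.4800 = 3.5840 m
margins: 0.0800+0.1000+0.0500 = 0.2300 m
sum ≈ 0.1760+4.8400+3.5840+0.2300 ≈ 8.8300 m = S ✓

v_R_max = 11/5 m/s = 2.2000 m/s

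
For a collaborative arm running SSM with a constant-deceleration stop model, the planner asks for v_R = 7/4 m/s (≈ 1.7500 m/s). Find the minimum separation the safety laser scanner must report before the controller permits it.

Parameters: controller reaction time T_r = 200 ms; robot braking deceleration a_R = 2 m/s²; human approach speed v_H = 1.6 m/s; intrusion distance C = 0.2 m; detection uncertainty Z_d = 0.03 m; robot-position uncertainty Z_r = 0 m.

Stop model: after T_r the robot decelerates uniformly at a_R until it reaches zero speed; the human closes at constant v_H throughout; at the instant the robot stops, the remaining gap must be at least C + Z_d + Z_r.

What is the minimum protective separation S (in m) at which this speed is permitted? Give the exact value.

T_s = v_R/a_R = (7/4)/2 = 0.8750 s
robot covers v_R·T_r = 1.7500·0.2000 = 0.3500 m before braking
robot under decel: 1.7500²/(2·2.0000) = 0.7656 m
human over T_r+T_s: 1.6000·(0.2000+0.8750) = 1.7200 m
margins: 0.2000+0.0300+0.0000 = 0.2300 m
S_min ≈ 0.3500+0.7656+1.7200+0.2300  ⇒  S_min = 981/320 m

S_min = 981/320 m = 3.0656 m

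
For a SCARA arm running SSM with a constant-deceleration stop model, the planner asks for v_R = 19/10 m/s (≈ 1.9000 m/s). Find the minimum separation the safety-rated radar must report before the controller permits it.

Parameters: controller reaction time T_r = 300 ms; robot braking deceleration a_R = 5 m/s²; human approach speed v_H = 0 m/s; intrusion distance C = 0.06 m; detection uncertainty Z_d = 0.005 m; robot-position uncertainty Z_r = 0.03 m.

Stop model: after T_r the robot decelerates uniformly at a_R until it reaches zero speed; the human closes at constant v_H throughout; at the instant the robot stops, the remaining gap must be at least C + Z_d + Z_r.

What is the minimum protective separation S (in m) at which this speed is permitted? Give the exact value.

stop time T_s = (19/10)/5 = 0.3800 s
reaction-phase robot travel = 1.9000·0.3000 = 0.5700 m
robot covers 1.9000·0.3800 − ½·5.0000·0.3800² = 0.3610 m while stopping
human over T_r+T_s: 0.0000·(0.3000+0.3800) = 0.0000 m
margins: 0.0600+0.0050+0.0300 = 0.0950 m
S_min ≈ 0.5700+0.3610+0.0000+0.0950  ⇒  S_min = 513/500 m

S_min = 513/500 m = 1.0260 m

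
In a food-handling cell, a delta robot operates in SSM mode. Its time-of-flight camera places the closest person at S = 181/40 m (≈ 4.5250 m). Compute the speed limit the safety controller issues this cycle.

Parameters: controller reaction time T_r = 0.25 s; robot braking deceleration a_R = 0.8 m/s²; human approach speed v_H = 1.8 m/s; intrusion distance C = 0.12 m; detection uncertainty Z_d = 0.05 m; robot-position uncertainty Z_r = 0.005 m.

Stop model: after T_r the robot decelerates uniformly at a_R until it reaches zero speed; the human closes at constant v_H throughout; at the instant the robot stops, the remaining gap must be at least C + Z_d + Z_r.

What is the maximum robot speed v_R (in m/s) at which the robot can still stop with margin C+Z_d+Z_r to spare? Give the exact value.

collect terms ⇒ (5/8)·v_R² + (5/2)·v_R + (-39/10) = 0
  disc = (5/2)² − 4·(5/8)·(-39/10) = 16 ; √disc = 4
  v_R = (−(5/2) + 4) / (2·(5/8)) = 6/5 m/s
check:
T_s = v_R/a_R = (6/5)/(4/5) = 1.5000 s
robot in T_r: 1.2000·0.2500 = 0.3000 m
braking distance = 1.2000²/(2·0.8000) = 0.9000 m
human closes 1.8000·1.7500 = 3.1500 m
C+Z_d+Z_r = 0.1200+0.0500+0.0050 = 0.1750 m
sum ≈ 0.3000+0.9000+3.1500+0.1750 ≈ 4.5250 m = S ✓

v_R_max = 6/5 m/s = 1.2000 m/s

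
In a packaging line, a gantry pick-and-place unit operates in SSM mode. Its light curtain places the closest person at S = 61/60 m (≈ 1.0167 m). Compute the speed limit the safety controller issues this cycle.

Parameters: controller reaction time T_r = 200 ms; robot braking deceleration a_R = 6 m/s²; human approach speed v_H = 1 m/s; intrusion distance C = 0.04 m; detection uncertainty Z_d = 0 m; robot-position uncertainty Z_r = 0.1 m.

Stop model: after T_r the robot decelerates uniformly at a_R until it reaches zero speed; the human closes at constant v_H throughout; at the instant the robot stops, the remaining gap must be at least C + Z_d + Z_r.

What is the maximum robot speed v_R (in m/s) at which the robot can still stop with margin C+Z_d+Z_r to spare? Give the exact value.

v_R_max = 7/5 m/s = 1.4000 m/s

collect terms ⇒ (1/12)·v_R² + (11/30)·v_R + (-203/300) = 0
  disc = (11/30)² − 4·(1/12)·(-203/300) = 9/25 ; √disc = 3/5
  v_R = (−(11/30) + 3/5) / (2·(1/12)) = 7/5 m/s
check:
braking lasts T_s = (7/5)/6 = 0.2333 s
reaction-phase robot travel = 1.4000·0.2000 = 0.2800 m
robot under decel: 1.4000²/(2·6.0000) = 0.1633 m
human over T_r+T_s: 1.0000·(0.2000+0.2333) = 0.4333 m
residual clearance needed = 0.0400+0.0000+0.1000 = 0.1400 m
sum ≈ 0.2800+0.1633+0.4333+0.1400 ≈ 1.0167 m = S ✓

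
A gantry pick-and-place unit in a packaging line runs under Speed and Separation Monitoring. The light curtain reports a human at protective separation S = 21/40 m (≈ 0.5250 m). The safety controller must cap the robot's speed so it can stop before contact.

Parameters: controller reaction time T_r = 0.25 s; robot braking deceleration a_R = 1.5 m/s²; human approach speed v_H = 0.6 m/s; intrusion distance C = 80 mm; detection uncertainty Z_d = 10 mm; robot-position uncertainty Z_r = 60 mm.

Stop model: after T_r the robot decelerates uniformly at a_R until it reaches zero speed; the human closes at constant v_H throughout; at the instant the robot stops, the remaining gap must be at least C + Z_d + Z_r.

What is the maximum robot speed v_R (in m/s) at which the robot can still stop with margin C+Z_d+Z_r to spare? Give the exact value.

v_R_max = 3/10 m/s = 0.3000 m/s

quadratic (1/3)·v² + (13/20)·v + (-9/40) = 0
  disc = (13/20)² − 4·(1/3)·(-9/40) = 289/400 ; √disc = 17/20
  v_R = (−(13/20) + 17/20) / (2·(1/3)) = 3/10 m/s
check:
T_s = v_R/a_R = (3/10)/(3/2) = 0.2000 s
robot in T_r: 0.3000·0.2500 = 0.0750 m
robot covers 0.3000·0.2000 − ½·1.5000·0.2000² = 0.0300 m while stopping
human closes 0.6000·0.4500 = 0.2700 m
C+Z_d+Z_r = 0.0800+0.0100+0.0600 = 0.1500 m
sum ≈ 0.0750+0.0300+0.2700+0.1500 ≈ 0.5250 m = S ✓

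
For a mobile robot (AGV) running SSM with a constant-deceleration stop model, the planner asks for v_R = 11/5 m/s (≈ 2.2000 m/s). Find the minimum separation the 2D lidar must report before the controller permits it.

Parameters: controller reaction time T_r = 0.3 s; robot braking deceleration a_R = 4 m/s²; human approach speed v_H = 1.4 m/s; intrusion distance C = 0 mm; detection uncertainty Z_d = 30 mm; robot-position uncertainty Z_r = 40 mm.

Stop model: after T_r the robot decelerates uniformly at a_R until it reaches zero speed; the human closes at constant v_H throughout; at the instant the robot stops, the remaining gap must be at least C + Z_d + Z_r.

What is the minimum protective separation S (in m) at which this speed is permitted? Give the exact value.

S_min = 101/40 m = 2.5250 m

T_s = v_R/a_R = (11/5)/4 = 0.5500 s
robot covers v_R·T_r = 2.2000·0.3000 = 0.6600 m before braking
robot covers 2.2000·0.5500 − ½·4.0000·0.5500² = 0.6050 m while stopping
human closes 1.4000·0.8500 = 1.1900 m
margins: 0.0000+0.0300+0.0400 = 0.0700 m
S_min ≈ 0.6600+0.6050+1.1900+0.0700  ⇒  S_min = 101/40 m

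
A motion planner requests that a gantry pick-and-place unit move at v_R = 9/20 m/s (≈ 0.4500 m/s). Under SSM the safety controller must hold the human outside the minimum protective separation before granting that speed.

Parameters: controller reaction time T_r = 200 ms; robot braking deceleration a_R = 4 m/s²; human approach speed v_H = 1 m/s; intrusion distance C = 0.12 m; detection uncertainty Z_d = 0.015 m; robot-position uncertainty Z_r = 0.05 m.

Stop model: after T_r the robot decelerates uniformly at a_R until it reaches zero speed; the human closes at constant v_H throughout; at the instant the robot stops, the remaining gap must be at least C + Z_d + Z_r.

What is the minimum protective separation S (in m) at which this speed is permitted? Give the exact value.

S_min = 1961/3200 m = 0.6128 m

stop time T_s = (9/20)/4 = 0.1125 s
robot covers v_R·T_r = 0.4500·0.2000 = 0.0900 m before braking
braking distance = 0.4500²/(2·4.0000) = 0.0253 m
human closes 1.0000·0.3125 = 0.3125 m
C+Z_d+Z_r = 0.1200+0.0150+0.0500 = 0.1850 m
S_min ≈ 0.0900+0.0253+0.3125+0.1850  ⇒  S_min = 1961/3200 m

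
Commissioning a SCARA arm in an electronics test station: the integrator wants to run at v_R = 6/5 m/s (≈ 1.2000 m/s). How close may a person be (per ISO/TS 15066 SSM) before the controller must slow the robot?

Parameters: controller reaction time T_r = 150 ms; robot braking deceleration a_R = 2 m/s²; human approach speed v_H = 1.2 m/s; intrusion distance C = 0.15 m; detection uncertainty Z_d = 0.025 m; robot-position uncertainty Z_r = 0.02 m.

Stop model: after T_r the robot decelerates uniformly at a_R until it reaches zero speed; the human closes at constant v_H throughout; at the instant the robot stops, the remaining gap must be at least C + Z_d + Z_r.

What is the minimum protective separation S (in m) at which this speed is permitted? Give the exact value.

stop time T_s = (6/5)/2 = 0.6000 s
robot in T_r: 1.2000·0.1500 = 0.1800 m
robot under decel: 1.2000²/(2·2.0000) = 0.3600 m
person approaches 1.2000·(0.1500+0.6000) = 0.9000 m
C+Z_d+Z_r = 0.1500+0.0250+0.0200 = 0.1950 m
S_min ≈ 0.1800+0.3600+0.9000+0.1950  ⇒  S_min = 327/200 m

S_min = 327/200 m = 1.6350 m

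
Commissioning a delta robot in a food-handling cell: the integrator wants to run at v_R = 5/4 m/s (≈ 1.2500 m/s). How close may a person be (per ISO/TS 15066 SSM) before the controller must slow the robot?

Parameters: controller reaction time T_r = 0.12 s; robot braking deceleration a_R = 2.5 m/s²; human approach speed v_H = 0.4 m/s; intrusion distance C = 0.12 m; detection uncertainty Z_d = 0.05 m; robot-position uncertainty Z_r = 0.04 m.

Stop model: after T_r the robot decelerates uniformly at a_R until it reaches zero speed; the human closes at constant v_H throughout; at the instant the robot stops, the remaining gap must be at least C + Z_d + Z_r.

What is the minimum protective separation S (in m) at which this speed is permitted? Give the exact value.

braking lasts T_s = (5/4)/(5/2) = 0.5000 s
robot in T_r: 1.2500·0.1200 = 0.1500 m
robot under decel: 1.2500²/(2·2.5000) = 0.3125 m
human closes 0.4000·0.6200 = 0.2480 m
residual clearance needed = 0.1200+0.0500+0.0400 = 0.2100 m
S_min ≈ 0.1500+0.3125+0.2480+0.2100  ⇒  S_min = 1841/2000 m

S_min = 1841/2000 m = 0.9205 m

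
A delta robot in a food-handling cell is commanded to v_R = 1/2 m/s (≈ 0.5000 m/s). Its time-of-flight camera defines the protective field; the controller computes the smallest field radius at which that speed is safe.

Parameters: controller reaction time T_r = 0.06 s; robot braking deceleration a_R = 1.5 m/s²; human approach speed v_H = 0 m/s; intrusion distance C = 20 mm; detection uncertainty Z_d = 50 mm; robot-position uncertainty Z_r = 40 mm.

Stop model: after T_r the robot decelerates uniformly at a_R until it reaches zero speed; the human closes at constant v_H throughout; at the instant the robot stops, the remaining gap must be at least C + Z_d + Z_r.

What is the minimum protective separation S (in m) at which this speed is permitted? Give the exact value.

S_min = 67/300 m = 0.2233 m

stop time T_s = (1/2)/(3/2) = 0.3333 s
robot in T_r: 0.5000·0.0600 = 0.0300 m
robot under decel: 0.5000²/(2·1.5000) = 0.0833 m
human closes 0.0000·0.3933 = 0.0000 m
residual clearance needed = 0.0200+0.0500+0.0400 = 0.1100 m
S_min ≈ 0.0300+0.0833+0.0000+0.1100  ⇒  S_min = 67/300 m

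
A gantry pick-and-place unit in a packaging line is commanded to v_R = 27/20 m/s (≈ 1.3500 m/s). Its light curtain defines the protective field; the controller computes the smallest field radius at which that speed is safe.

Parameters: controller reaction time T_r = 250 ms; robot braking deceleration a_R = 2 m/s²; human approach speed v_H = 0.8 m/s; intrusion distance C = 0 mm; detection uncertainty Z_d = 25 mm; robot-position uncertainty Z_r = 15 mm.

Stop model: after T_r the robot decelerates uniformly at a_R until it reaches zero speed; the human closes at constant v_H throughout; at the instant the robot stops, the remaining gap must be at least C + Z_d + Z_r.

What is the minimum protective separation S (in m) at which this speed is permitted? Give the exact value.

S_min = 2517/1600 m = 1.5731 m

T_s = v_R/a_R = (27/20)/2 = 0.6750 s
robot in T_r: 1.3500·0.2500 = 0.3375 m
robot covers 1.3500·0.6750 − ½·2.0000·0.6750² = 0.4556 m while stopping
human over T_r+T_s: 0.8000·(0.2500+0.6750) = 0.7400 m
residual clearance needed = 0.0000+0.0250+0.0150 = 0.0400 m
S_min ≈ 0.3375+0.4556+0.7400+0.0400  ⇒  S_min = 2517/1600 m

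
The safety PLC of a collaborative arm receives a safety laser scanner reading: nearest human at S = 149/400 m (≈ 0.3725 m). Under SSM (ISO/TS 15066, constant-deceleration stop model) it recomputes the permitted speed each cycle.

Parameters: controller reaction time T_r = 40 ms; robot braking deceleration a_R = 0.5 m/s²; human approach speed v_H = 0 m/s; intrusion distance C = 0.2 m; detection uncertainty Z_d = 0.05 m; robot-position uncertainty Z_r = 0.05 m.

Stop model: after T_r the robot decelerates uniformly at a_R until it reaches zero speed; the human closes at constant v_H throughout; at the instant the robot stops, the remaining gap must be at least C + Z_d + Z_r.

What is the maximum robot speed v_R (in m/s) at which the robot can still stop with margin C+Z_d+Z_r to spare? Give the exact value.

collect terms ⇒ (1)·v_R² + (1/25)·v_R + (-29/400) = 0
  disc = (1/25)² − 4·(1)·(-29/400) = 729/2500 ; √disc = 27/50
  v_R = (−(1/25) + 27/50) / (2·(1)) = 1/4 m/s
check:
stop time T_s = (1/4)/(1/2) = 0.5000 s
robot covers v_R·T_r = 0.2500·0.0400 = 0.0100 m before braking
braking distance = 0.2500²/(2·0.5000) = 0.0625 m
human over T_r+T_s: 0.0000·(0.0400+0.5000) = 0.0000 m
residual clearance needed = 0.2000+0.0500+0.0500 = 0.3000 m
sum ≈ 0.0100+0.0625+0.0000+0.3000 ≈ 0.3725 m = S ✓

v_R_max = 1/4 m/s = 0.2500 m/s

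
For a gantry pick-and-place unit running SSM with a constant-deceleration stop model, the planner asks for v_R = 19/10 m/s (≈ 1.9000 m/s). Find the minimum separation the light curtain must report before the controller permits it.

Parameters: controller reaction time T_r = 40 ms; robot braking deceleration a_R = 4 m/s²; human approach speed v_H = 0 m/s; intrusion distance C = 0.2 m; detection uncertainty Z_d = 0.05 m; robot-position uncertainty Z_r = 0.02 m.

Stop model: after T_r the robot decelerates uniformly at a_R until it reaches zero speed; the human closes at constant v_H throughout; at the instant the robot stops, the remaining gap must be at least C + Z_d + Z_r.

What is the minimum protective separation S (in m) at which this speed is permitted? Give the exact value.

T_s = v_R/a_R = (19/10)/4 = 0.4750 s
reaction-phase robot travel = 1.9000·0.0400 = 0.0760 m
braking distance = 1.9000²/(2·4.0000) = 0.4512 m
human over T_r+T_s: 0.0000·(0.0400+0.4750) = 0.0000 m
C+Z_d+Z_r = 0.2000+0.0500+0.0200 = 0.2700 m
S_min ≈ 0.0760+0.4512+0.0000+0.2700  ⇒  S_min = 3189/4000 m

S_min = 3189/4000 m = 0.7973 m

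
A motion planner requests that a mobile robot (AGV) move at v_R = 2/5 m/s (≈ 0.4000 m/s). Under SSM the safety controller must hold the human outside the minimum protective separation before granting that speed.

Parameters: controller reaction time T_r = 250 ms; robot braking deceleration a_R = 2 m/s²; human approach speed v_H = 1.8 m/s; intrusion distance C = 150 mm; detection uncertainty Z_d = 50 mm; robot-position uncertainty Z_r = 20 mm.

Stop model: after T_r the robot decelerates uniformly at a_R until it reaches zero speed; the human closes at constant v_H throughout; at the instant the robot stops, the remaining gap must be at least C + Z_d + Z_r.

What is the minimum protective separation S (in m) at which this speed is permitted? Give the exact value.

T_s = v_R/a_R = (2/5)/2 = 0.2000 s
robot in T_r: 0.4000·0.2500 = 0.1000 m
robot under decel: 0.4000²/(2·2.0000) = 0.0400 m
human closes 1.8000·0.4500 = 0.8100 m
C+Z_d+Z_r = 0.1500+0.0500+0.0200 = 0.2200 m
S_min ≈ 0.1000+0.0400+0.8100+0.2200  ⇒  S_min = 117/100 m

S_min = 117/100 m = 1.1700 m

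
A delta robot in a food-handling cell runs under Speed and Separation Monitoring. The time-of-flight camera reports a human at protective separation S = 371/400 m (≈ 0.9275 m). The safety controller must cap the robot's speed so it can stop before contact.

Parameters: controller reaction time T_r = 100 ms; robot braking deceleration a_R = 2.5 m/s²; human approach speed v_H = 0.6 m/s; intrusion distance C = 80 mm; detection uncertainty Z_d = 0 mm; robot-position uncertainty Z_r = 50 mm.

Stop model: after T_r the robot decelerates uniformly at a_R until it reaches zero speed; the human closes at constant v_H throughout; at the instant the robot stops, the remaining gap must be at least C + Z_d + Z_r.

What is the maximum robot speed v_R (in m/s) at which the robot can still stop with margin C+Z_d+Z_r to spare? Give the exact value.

collect terms ⇒ (1/5)·v_R² + (17/50)·v_R + (-59/80) = 0
  disc = (17/50)² − 4·(1/5)·(-59/80) = 441/625 ; √disc = 21/25
  v_R = (−(17/50) + 21/25) / (2·(1/5)) = 5/4 m/s
check:
braking lasts T_s = (5/4)/(5/2) = 0.5000 s
robot covers v_R·T_r = 1.2500·0.1000 = 0.1250 m before braking
robot under decel: 1.2500²/(2·2.5000) = 0.3125 m
person approaches 0.6000·(0.1000+0.5000) = 0.3600 m
margins: 0.0800+0.0000+0.0500 = 0.1300 m
sum ≈ 0.1250+0.3125+0.3600+0.1300 ≈ 0.9275 m = S ✓

v_R_max = 5/4 m/s = 1.2500 m/s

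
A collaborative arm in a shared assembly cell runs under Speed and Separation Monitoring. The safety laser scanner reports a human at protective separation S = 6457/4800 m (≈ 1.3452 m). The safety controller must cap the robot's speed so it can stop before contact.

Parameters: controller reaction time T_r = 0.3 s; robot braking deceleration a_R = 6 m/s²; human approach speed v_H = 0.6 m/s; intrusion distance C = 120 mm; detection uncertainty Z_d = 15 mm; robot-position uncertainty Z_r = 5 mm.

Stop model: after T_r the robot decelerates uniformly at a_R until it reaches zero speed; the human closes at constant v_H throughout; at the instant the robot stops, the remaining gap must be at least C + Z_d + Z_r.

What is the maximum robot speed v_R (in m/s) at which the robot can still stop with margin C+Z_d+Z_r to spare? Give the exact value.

collect terms ⇒ (1/12)·v_R² + (2/5)·v_R + (-4921/4800) = 0
  disc = (2/5)² − 4·(1/12)·(-4921/4800) = 289/576 ; √disc = 17/24
  v_R = (−(2/5) + 17/24) / (2·(1/12)) = 37/20 m/s
check:
stop time T_s = (37/20)/6 = 0.3083 s
robot covers v_R·T_r = 1.8500·0.3000 = 0.5550 m before braking
braking distance = 1.8500²/(2·6.0000) = 0.2852 m
human over T_r+T_s: 0.6000·(0.3000+0.3083) = 0.3650 m
margins: 0.1200+0.0150+0.0050 = 0.1400 m
sum ≈ 0.5550+0.2852+0.3650+0.1400 ≈ 1.3452 m = S ✓

v_R_max = 37/20 m/s = 1.8500 m/s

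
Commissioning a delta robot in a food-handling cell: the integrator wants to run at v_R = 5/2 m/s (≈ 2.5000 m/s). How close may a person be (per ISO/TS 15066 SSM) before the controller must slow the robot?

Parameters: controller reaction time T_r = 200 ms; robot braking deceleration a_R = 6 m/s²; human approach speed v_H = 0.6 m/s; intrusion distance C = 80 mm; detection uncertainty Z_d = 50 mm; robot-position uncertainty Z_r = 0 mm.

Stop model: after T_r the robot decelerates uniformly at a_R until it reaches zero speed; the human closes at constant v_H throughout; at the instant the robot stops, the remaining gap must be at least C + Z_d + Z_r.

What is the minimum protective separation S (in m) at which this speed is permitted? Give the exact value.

T_s = v_R/a_R = (5/2)/6 = 0.4167 s
robot covers v_R·T_r = 2.5000·0.2000 = 0.5000 m before braking
robot covers 2.5000·0.4167 − ½·6.0000·0.4167² = 0.5208 m while stopping
human over T_r+T_s: 0.6000·(0.2000+0.4167) = 0.3700 m
residual clearance needed = 0.0800+0.0500+0.0000 = 0.1300 m
S_min ≈ 0.5000+0.5208+0.3700+0.1300  ⇒  S_min = 73/48 m

S_min = 73/48 m = 1.5208 m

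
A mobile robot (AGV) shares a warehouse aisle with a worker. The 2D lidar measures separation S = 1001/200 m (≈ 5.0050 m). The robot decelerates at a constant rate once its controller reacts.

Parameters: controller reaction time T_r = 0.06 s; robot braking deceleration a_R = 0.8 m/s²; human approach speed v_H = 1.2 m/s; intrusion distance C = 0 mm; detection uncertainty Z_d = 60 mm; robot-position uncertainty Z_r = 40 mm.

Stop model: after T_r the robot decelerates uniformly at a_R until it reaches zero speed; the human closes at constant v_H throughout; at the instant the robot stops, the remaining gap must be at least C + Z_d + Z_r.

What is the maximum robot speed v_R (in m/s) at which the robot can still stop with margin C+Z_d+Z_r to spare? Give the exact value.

v_R_max = 9/5 m/s = 1.8000 m/s

collect terms ⇒ (5/8)·v_R² + (39/25)·v_R + (-4833/1000) = 0
  disc = (39/25)² − 4·(5/8)·(-4833/1000) = 145161/10000 ; √disc = 381/100
  v_R = (−(39/25) + 381/100) / (2·(5/8)) = 9/5 m/s
check:
braking lasts T_s = (9/5)/(4/5) = 2.2500 s
robot covers v_R·T_r = 1.8000·0.0600 = 0.1080 m before braking
robot covers 1.8000·2.2500 − ½·0.8000·2.2500² = 2.0250 m while stopping
human over T_r+T_s: 1.2000·(0.0600+2.2500) = 2.7720 m
residual clearance needed = 0.0000+0.0600+0.0400 = 0.1000 m
sum ≈ 0.1080+2.0250+2.7720+0.1000 ≈ 5.0050 m = S ✓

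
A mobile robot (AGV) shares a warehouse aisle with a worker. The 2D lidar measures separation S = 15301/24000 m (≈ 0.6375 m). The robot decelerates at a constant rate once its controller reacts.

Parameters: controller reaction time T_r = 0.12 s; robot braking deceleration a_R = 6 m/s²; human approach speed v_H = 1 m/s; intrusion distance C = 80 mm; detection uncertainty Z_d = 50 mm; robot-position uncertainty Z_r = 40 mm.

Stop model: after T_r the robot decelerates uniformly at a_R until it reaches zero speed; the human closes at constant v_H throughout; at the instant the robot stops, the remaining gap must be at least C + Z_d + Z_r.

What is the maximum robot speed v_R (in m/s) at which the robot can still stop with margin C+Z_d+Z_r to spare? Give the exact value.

v_R_max = 19/20 m/s = 0.9500 m/s

quadratic (1/12)·v² + (43/150)·v + (-8341/24000) = 0
  disc = (43/150)² − 4·(1/12)·(-8341/24000) = 7921/40000 ; √disc = 89/200
  v_R = (−(43/150) + 89/200) / (2·(1/12)) = 19/20 m/s
check:
stop time T_s = (19/20)/6 = 0.1583 s
robot in T_r: 0.9500·0.1200 = 0.1140 m
robot covers 0.9500·0.1583 − ½·6.0000·0.1583² = 0.0752 m while stopping
person approaches 1.0000·(0.1200+0.1583) = 0.2783 m
residual clearance needed = 0.0800+0.0500+0.0400 = 0.1700 m
sum ≈ 0.1140+0.0752+0.2783+0.1700 ≈ 0.6375 m = S ✓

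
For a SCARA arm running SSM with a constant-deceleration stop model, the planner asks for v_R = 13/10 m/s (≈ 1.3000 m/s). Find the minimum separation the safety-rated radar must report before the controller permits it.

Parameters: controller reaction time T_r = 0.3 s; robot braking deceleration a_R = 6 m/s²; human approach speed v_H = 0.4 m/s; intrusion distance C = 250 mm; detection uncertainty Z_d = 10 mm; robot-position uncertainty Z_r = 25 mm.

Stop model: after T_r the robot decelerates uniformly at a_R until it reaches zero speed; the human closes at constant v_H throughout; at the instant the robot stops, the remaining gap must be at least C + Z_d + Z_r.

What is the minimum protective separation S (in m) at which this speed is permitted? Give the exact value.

S_min = 409/400 m = 1.0225 m

braking lasts T_s = (13/10)/6 = 0.2167 s
robot covers v_R·T_r = 1.3000·0.3000 = 0.3900 m before braking
robot under decel: 1.3000²/(2·6.0000) = 0.1408 m
person approaches 0.4000·(0.3000+0.2167) = 0.2067 m
margins: 0.2500+0.0100+0.0250 = 0.2850 m
S_min ≈ 0.3900+0.1408+0.2067+0.2850  ⇒  S_min = 409/400 m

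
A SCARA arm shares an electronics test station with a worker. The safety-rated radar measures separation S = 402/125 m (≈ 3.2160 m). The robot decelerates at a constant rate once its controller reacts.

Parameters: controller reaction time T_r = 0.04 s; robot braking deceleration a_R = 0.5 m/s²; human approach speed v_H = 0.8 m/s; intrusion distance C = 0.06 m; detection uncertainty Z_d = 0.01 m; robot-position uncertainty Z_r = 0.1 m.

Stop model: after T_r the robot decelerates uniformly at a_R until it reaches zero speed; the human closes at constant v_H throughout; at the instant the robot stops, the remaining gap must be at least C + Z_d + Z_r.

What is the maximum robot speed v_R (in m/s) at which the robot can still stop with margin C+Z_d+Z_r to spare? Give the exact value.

collect terms ⇒ (1)·v_R² + (41/25)·v_R + (-1507/500) = 0
  disc = (41/25)² − 4·(1)·(-1507/500) = 9216/625 ; √disc = 96/25
  v_R = (−(41/25) + 96/25) / (2·(1)) = 11/10 m/s
check:
braking lasts T_s = (11/10)/(1/2) = 2.2000 s
robot in T_r: 1.1000·0.0400 = 0.0440 m
robot covers 1.1000·2.2000 − ½·0.5000·2.2000² = 1.2100 m while stopping
person approaches 0.8000·(0.0400+2.2000) = 1.7920 m
residual clearance needed = 0.0600+0.0100+0.1000 = 0.1700 m
sum ≈ 0.0440+1.2100+1.7920+0.1700 ≈ 3.2160 m = S ✓

v_R_max = 11/10 m/s = 1.1000 m/s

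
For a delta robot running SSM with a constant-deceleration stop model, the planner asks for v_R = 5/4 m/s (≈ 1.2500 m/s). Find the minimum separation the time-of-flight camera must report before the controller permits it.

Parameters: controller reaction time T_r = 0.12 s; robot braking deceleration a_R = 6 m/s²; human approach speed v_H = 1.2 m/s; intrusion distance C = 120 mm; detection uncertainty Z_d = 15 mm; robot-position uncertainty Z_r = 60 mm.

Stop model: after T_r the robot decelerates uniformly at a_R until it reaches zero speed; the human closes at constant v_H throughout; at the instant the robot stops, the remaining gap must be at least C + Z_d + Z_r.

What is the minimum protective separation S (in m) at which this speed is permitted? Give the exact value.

S_min = 20861/24000 m = 0.8692 m

braking lasts T_s = (5/4)/6 = 0.2083 s
robot in T_r: 1.2500·0.1200 = 0.1500 m
braking distance = 1.2500²/(2·6.0000) = 0.1302 m
human over T_r+T_s: 1.2000·(0.1200+0.2083) = 0.3940 m
residual clearance needed = 0.1200+0.0150+0.0600 = 0.1950 m
S_min ≈ 0.1500+0.1302+0.3940+0.1950  ⇒  S_min = 20861/24000 m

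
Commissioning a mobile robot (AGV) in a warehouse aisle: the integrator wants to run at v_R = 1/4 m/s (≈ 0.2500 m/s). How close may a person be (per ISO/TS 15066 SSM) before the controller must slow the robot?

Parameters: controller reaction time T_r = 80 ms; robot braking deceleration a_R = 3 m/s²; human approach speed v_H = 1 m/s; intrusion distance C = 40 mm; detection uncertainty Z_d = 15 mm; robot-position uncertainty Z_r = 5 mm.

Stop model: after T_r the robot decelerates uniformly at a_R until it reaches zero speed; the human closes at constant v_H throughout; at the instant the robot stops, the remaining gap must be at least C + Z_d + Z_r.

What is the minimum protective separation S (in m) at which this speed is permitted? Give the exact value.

braking lasts T_s = (1/4)/3 = 0.0833 s
reaction-phase robot travel = 0.2500·0.0800 = 0.0200 m
robot under decel: 0.2500²/(2·3.0000) = 0.0104 m
person approaches 1.0000·(0.0800+0.0833) = 0.1633 m
margins: 0.0400+0.0150+0.0050 = 0.0600 m
S_min ≈ 0.0200+0.0104+0.1633+0.0600  ⇒  S_min = 203/800 m

S_min = 203/800 m = 0.2537 m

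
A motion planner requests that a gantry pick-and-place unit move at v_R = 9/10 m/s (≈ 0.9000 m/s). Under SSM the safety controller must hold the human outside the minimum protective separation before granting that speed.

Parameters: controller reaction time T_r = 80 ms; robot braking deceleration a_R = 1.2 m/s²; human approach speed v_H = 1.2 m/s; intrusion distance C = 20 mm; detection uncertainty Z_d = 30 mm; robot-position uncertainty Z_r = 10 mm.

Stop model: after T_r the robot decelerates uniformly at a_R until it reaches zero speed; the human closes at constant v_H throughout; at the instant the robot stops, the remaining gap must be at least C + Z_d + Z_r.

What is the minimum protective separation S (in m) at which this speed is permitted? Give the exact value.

braking lasts T_s = (9/10)/(6/5) = 0.7500 s
robot covers v_R·T_r = 0.9000·0.0800 = 0.0720 m before braking
robot under decel: 0.9000²/(2·1.2000) = 0.3375 m
human over T_r+T_s: 1.2000·(0.0800+0.7500) = 0.9960 m
residual clearance needed = 0.0200+0.0300+0.0100 = 0.0600 m
S_min ≈ 0.0720+0.3375+0.9960+0.0600  ⇒  S_min = 2931/2000 m

S_min = 2931/2000 m = 1.4655 m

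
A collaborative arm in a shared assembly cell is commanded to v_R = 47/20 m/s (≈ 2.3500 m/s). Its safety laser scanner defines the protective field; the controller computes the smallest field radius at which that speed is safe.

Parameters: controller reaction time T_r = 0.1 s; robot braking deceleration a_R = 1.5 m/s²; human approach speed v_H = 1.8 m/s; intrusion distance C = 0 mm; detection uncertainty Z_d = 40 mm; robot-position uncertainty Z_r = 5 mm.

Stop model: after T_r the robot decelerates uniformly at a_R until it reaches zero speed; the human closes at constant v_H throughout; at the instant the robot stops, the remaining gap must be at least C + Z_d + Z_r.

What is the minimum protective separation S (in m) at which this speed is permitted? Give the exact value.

S_min = 1229/240 m = 5.1208 m

braking lasts T_s = (47/20)/(3/2) = 1.5667 s
robot in T_r: 2.3500·0.1000 = 0.2350 m
robot covers 2.3500·1.5667 − ½·1.5000·1.5667² = 1.8408 m while stopping
person approaches 1.8000·(0.1000+1.5667) = 3.0000 m
C+Z_d+Z_r = 0.0000+0.0400+0.0050 = 0.0450 m
S_min ≈ 0.2350+1.8408+3.0000+0.0450  ⇒  S_min = 1229/240 m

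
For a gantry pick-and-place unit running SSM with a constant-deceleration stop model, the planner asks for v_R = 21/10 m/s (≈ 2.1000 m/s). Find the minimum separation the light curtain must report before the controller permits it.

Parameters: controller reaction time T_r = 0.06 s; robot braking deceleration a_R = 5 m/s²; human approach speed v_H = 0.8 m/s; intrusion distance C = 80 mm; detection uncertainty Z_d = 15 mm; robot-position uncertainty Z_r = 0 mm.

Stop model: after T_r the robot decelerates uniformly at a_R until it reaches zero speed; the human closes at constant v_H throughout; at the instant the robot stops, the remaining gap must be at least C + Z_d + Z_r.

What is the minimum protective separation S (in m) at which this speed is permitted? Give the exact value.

stop time T_s = (21/10)/5 = 0.4200 s
robot in T_r: 2.1000·0.0600 = 0.1260 m
braking distance = 2.1000²/(2·5.0000) = 0.4410 m
person approaches 0.8000·(0.0600+0.4200) = 0.3840 m
margins: 0.0800+0.0150+0.0000 = 0.0950 m
S_min ≈ 0.1260+0.4410+0.3840+0.0950  ⇒  S_min = 523/500 m

S_min = 523/500 m = 1.0460 m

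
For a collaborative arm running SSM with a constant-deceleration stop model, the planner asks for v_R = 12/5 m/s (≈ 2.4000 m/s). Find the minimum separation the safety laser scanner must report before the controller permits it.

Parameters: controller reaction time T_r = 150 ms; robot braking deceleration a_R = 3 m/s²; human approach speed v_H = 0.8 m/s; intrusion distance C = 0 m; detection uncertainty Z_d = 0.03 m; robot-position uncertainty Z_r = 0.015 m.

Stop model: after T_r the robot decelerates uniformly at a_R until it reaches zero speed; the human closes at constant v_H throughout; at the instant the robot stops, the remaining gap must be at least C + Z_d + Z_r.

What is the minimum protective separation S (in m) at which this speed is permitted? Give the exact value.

T_s = v_R/a_R = (12/5)/3 = 0.8000 s
robot covers v_R·T_r = 2.4000·0.1500 = 0.3600 m before braking
braking distance = 2.4000²/(2·3.0000) = 0.9600 m
human closes 0.8000·0.9500 = 0.7600 m
residual clearance needed = 0.0000+0.0300+0.0150 = 0.0450 m
S_min ≈ 0.3600+0.9600+0.7600+0.0450  ⇒  S_min = 17/8 m

S_min = 17/8 m = 2.1250 m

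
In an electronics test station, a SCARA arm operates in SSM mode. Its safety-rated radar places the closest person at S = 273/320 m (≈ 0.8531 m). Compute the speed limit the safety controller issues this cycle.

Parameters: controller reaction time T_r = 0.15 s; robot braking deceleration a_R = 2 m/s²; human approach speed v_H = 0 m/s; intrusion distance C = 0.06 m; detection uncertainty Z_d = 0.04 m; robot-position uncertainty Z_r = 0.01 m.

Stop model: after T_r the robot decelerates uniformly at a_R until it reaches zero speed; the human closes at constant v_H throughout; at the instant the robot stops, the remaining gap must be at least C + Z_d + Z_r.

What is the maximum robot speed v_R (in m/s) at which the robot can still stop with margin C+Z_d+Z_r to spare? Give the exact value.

quadratic (1/4)·v² + (3/20)·v + (-1189/1600) = 0
  disc = (3/20)² − 4·(1/4)·(-1189/1600) = 49/64 ; √disc = 7/8
  v_R = (−(3/20) + 7/8) / (2·(1/4)) = 29/20 m/s
check:
T_s = v_R/a_R = (29/20)/2 = 0.7250 s
robot covers v_R·T_r = 1.4500·0.1500 = 0.2175 m before braking
braking distance = 1.4500²/(2·2.0000) = 0.5256 m
human over T_r+T_s: 0.0000·(0.1500+0.7250) = 0.0000 m
margins: 0.0600+0.0400+0.0100 = 0.1100 m
sum ≈ 0.2175+0.5256+0.0000+0.1100 ≈ 0.8531 m = S ✓

v_R_max = 29/20 m/s = 1.4500 m/s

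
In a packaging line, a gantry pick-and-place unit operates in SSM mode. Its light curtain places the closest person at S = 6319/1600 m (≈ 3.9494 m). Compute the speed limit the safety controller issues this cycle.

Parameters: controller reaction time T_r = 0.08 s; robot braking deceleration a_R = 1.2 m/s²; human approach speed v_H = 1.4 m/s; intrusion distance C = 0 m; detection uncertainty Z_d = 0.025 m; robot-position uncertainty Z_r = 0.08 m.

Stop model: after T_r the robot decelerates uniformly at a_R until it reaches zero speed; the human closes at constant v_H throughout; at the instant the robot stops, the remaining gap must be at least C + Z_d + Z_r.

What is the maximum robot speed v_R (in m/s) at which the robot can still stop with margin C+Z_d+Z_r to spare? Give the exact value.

collect terms ⇒ (5/12)·v_R² + (187/150)·v_R + (-29859/8000) = 0
  disc = (187/150)² − 4·(5/12)·(-29859/8000) = 2798929/360000 ; √disc = 1673/600
  v_R = (−(187/150) + 1673/600) / (2·(5/12)) = 37/20 m/s
check:
braking lasts T_s = (37/20)/(6/5) = 1.5417 s
robot in T_r: 1.8500·0.0800 = 0.1480 m
robot covers 1.8500·1.5417 − ½·1.2000·1.5417² = 1.4260 m while stopping
human closes 1.4000·1.6217 = 2.2703 m
margins: 0.0000+0.0250+0.0800 = 0.1050 m
sum ≈ 0.1480+1.4260+2.2703+0.1050 ≈ 3.9494 m = S ✓

v_R_max = 37/20 m/s = 1.8500 m/s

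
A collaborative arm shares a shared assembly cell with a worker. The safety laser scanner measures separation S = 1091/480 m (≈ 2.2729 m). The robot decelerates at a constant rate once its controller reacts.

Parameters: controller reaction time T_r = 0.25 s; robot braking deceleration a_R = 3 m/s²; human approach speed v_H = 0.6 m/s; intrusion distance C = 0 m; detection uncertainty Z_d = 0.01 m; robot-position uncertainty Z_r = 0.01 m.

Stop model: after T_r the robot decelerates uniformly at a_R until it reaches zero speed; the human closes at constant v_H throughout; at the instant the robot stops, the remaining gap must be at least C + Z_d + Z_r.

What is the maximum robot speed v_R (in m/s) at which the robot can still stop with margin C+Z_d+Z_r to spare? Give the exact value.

quadratic (1/6)·v² + (9/20)·v + (-5047/2400) = 0
  disc = (9/20)² − 4·(1/6)·(-5047/2400) = 361/225 ; √disc = 19/15
  v_R = (−(9/20) + 19/15) / (2·(1/6)) = 49/20 m/s
check:
stop time T_s = (49/20)/3 = 0.8167 s
robot in T_r: 2.4500·0.2500 = 0.6125 m
braking distance = 2.4500²/(2·3.0000) = 1.0004 m
person approaches 0.6000·(0.2500+0.8167) = 0.6400 m
margins: 0.0000+0.0100+0.0100 = 0.0200 m
sum ≈ 0.6125+1.0004+0.6400+0.0200 ≈ 2.2729 m = S ✓

v_R_max = 49/20 m/s = 2.4500 m/s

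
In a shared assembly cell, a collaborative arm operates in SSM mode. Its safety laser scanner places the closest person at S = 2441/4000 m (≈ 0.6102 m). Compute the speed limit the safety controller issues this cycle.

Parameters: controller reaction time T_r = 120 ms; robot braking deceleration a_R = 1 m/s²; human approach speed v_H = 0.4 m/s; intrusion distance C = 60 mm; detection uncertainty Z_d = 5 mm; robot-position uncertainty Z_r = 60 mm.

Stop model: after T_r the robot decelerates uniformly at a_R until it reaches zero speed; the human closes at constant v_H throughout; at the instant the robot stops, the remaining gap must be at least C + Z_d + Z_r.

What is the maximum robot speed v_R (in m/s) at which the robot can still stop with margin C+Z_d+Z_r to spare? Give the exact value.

collect terms ⇒ (1/2)·v_R² + (13/25)·v_R + (-1749/4000) = 0
  disc = (13/25)² − 4·(1/2)·(-1749/4000) = 11449/10000 ; √disc = 107/100
  v_R = (−(13/25) + 107/100) / (2·(1/2)) = 11/20 m/s
check:
T_s = v_R/a_R = (11/20)/1 = 0.5500 s
robot in T_r: 0.5500·0.1200 = 0.0660 m
robot covers 0.5500·0.5500 − ½·1.0000·0.5500² = 0.1512 m while stopping
human over T_r+T_s: 0.4000·(0.1200+0.5500) = 0.2680 m
margins: 0.0600+0.0050+0.0600 = 0.1250 m
sum ≈ 0.0660+0.1512+0.2680+0.1250 ≈ 0.6102 m = S ✓

v_R_max = 11/20 m/s = 0.5500 m/s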